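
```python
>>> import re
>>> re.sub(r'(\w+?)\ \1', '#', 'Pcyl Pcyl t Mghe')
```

'# t Mghe'

The backreference `\1` re-matches whatever the first group consumed, character for character.
Matches: at [0:9] → 'Pcyl Pcyl'.
Every occurrence is swapped for '#'.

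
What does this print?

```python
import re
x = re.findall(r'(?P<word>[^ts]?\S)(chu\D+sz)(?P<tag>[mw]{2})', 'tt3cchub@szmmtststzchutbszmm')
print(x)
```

[('3c', 'chub@szmmtststzchutbsz', 'mm')]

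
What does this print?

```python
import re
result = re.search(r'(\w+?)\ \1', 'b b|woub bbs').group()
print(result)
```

b b

`\1` is not a pattern — it's the concrete string captured by group 1, re-applied verbatim.
Unlike `match`, `search` isn't anchored — it looks for the pattern anywhere in the string.
The match spans [0:3] → 'b b'.
Captured: group 1 = 'b'.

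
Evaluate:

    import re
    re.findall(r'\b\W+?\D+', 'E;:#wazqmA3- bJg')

[';:#wazqmA', '- bJg']

This matches a word boundary (`\b`, zero-width); then one or more of a non-word character (lazy); then one or more of a non-digit.
With no groups in the pattern, `findall` gives back each whole match — 2 here.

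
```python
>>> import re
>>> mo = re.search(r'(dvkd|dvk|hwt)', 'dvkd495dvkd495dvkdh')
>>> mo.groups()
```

('dvkd',)

Alternation isn't longest-match — the leftmost alternative that fits at this position is chosen.
`search` walks the string left to right and returns the first match it finds.
The match spans [0:4] → 'dvkd'.
Captured: group 1 = 'dvkd'.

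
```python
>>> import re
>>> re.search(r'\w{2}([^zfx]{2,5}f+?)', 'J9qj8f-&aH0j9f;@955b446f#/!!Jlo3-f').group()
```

The pattern matches exactly 2 of a word character; then 2 to 5 of any character except [zfx], then one or more of the literal 'f' (lazy) (captured).
`re.search` tries every starting position until one works.
The match spans [0:6] → 'J9qj8f'.
Captured: group 1 = 'qj8f'.

'J9qj8f'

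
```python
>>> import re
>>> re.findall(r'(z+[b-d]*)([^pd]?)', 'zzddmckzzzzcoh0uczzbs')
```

This matches one or more of a literal 'z', then zero or more of a character in [b-d] (captured); then optionally any character except [pd] (captured).
Scanning left to right: at [0:5] match 'zzddm', groups = ('zzdd', 'm'); at [7:13] match 'zzzzco', groups = ('zzzzc', 'o'); at [17:21] match 'zzbs', groups = ('zzb', 's').
`findall` packs the 2 group values into a tuple for every match.

[('zzdd', 'm'), ('zzzzc', 'o'), ('zzb', 's')]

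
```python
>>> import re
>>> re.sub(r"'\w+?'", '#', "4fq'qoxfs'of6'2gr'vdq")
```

'4fq#of6#vdq'

Every occurrence is swapped for '#'.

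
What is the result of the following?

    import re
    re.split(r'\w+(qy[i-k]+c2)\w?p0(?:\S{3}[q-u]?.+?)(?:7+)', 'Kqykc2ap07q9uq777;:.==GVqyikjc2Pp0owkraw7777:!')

Because the quantifier is non-greedy, it stops expanding at the earliest point where the rest of the pattern can succeed.
`re.split` interleaves the captured-group text with the surrounding fragments.

['', 'qykc2', ';:.==', 'qyikjc2', ':!']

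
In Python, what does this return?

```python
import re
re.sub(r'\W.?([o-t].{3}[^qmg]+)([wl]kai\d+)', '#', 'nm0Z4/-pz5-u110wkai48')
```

Pattern: a non-word character, then optionally any character; then a character in [o-t], then exactly 3 of any character, then one or more of any character except [qmg] (captured); then one of [wl], then the literal 'kai', then one or more of a digit (captured).
Matches: at [5:21] → '/-pz5-u110wkai48'.
`sub` substitutes '#' at each match site.

'nm0Z4#'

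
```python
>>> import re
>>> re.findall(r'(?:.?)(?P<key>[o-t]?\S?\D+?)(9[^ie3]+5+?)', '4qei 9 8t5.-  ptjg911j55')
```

[('qei ', '9 8t5.-  ptjg911j55')]

Multiple groups make `findall` return tuples — one 2-tuple for the one match.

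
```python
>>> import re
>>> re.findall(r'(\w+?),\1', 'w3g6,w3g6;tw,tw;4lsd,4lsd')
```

['w3g6', 'tw', '4lsd']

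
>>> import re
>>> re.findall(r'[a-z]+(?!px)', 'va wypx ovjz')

['va', 'wypx', 'ovjz']

The negative lookahead/lookbehind blocks any match where the forbidden context is present.
Since nothing is captured, `findall` lists the 3 matched substrings directly.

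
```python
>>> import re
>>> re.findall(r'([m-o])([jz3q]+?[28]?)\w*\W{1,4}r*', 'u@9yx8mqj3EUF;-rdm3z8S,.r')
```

This matches a character in [m-o] (captured); then one or more of one of [jz3q] (lazy), then optionally one of [28] (captured); then zero or more of a word character, then 1 to 4 of a non-word character, then zero or more of a literal 'r'.
With the lazy modifier that quantifier settles for the fewest repetitions that let the rest of the pattern succeed (the atoms after it are unaffected and can still be greedy).
Scanning left to right: at [6:16] match 'mqj3EUF;-r', groups = ('m', 'q'); at [17:25] match 'm3z8S,.r', groups = ('m', '3').
With 2 capturing groups, `findall` returns a 2-tuple per match.

[('m', 'q'), ('m', '3')]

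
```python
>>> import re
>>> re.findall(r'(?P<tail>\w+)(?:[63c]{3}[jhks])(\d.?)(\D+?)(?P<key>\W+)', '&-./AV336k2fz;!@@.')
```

[('AV', '2f', 'z', ';!@@.')]

Pattern: one or more of a word character (captured as 'tail'); then exactly 3 of one of [63c], then one of [jhks] (non-capturing group); then a digit, then optionally any character (captured); then one or more of a non-digit (lazy) (captured); then one or more of a non-word character (captured as 'key').
Walking the string: at [4:18] match 'AV336k2fz;!@@.', groups = ('AV', '2f', 'z', ';!@@.').
Multiple groups make `findall` return tuples — one 4-tuple for the one match.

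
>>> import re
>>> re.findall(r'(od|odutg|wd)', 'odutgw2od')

['od', 'od']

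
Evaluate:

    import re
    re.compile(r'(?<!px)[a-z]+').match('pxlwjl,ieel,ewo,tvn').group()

`match` is anchored at position 0; if the pattern doesn't fit there, it returns None.
The match spans [0:6] → 'pxlwjl'.

'pxlwjl'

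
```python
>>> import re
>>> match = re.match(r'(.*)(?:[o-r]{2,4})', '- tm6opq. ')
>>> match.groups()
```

('- tm6o',)

This matches zero or more of any character (captured); then 2 to 4 of a character in [o-r] (non-capturing group).
`re.match` won't scan ahead — the pattern has to work from the very first character.
The match spans [0:8] → '- tm6opq'.
Captured: group 1 = '- tm6o'.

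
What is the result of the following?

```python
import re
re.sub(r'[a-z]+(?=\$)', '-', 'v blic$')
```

The `(?=…)`/`(?<=…)` assertion just peeks at neighbouring text; it doesn't advance the match position.
Matches: at [2:6] → 'blic'.
Every occurrence is swapped for '-'.

'v -$'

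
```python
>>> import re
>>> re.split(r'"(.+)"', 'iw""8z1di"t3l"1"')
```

Matches to split on: at [2:16] → '""8z1di"t3l"1"'.
The group in the pattern means `split` returns the separators' captures alongside the pieces.

['iw', '"8z1di"t3l"1', '']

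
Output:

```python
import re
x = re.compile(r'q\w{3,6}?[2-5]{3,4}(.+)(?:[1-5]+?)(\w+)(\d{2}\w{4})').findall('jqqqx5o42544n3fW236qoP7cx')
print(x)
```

The pattern matches a literal 'q', then 3 to 6 of a word character (lazy), then 3 to 4 of a character in [2-5]; then one or more of any character (captured); then one or more of a character in [1-5] (lazy) (non-capturing group); then one or more of a word character (captured); then exactly 2 of a digit, then exactly 4 of a word character (captured).
A non-greedy quantifier consumes as few characters as it can — just enough that the remainder of the pattern still matches from where it stops; whatever follows it matches normally.
Walking the string: at [1:23] match 'qqqx5o42544n3fW236qoP7', groups = ('4n', 'fW2', '36qoP7').
3 groups means the one result is a tuple of 3 captured strings — 1 here.

[('4n', 'fW2', '36qoP7')]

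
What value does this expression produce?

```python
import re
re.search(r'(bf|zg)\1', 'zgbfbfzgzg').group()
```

'bfbf'

`\1` is not a pattern — it's the concrete string captured by group 1, re-applied verbatim.
`re.search` scans for the first position where the pattern succeeds.
The match spans [2:6] → 'bfbf'.
Captured: group 1 = 'bf'.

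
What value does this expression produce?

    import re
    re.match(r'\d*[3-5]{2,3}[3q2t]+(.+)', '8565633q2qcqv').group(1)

'cqv'

The pattern matches zero or more of a digit, then 2 to 3 of a character in [3-5], then one or more of one of [3q2t]; then one or more of any character (captured).
`re.match` only tries the pattern at the start of the string.
The match spans [0:13] → '8565633q2qcqv'.
Captured: group 1 = 'cqv'.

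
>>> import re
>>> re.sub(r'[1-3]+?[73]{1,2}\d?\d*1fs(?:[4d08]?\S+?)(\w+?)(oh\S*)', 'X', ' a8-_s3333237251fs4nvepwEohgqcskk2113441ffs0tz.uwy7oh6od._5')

' a8-_sX'

This matches one or more of a character in [1-3] (lazy); then 1 to 2 of one of [73]; then optionally a digit, then zero or more of a digit, then the literal '1fs'; then optionally one of [4d08], then one or more of a non-whitespace character (lazy) (non-capturing group); then one or more of a word character (lazy) (captured); then the literal 'oh', then zero or more of a non-whitespace character (captured).
Matches: at [6:59] → '3333237251fs4nvepwEohgqcskk2113441ffs0tz.uwy7oh6od._5'.
Every occurrence is swapped for 'X'.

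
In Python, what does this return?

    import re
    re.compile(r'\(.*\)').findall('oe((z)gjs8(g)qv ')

With no groups in the pattern, `findall` gives back each whole match — 1 here.

['((z)gjs8(g)']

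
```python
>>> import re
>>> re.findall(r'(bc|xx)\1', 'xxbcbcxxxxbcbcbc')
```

['bc', 'xx', 'bc']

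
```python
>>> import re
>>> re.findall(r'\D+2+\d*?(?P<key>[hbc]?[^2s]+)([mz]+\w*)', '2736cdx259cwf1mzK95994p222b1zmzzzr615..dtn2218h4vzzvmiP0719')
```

Pattern: one or more of a non-digit, then one or more of the literal '2', then zero or more of a digit (lazy); then optionally one of [hbc], then one or more of any character except [2s] (captured as 'key'); then one or more of one of [mz], then zero or more of a word character (captured).
`findall` packs the 2 group values into a tuple for every match.

[('59cwf1m', 'zK95994p222b1zmzzzr615'), ('18h4vzzv', 'miP0719')]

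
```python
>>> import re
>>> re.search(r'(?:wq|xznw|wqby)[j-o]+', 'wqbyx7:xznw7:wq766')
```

Unlike `match`, `search` isn't anchored — it looks for the pattern anywhere in the string.
Here the pattern never matches, so the call returns None.

None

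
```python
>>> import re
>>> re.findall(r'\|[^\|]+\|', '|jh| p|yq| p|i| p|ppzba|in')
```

Matches: at [0:4] → '|jh|'; at [6:10] → '|yq|'; at [12:15] → '|i|'; at [17:24] → '|ppzba|'.
`findall` yields the raw match text (4 of them) because the pattern has no groups.

['|jh|', '|yq|', '|i|', '|ppzba|']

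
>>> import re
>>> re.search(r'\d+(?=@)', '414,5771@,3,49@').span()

(4, 8)

The `(?=…)`/`(?<=…)` assertion just peeks at neighbouring text; it doesn't advance the match position.
`re.search` scans for the first position where the pattern succeeds.
The match spans [4:8] → '5771'.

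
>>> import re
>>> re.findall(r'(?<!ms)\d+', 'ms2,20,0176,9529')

The negative lookahead/lookbehind blocks any match where the forbidden context is present.
Matches: at [4:6] → '20'; at [7:11] → '0176'; at [12:16] → '9529'.
With no groups in the pattern, `findall` gives back each whole match — 3 here.

['20', '0176', '9529']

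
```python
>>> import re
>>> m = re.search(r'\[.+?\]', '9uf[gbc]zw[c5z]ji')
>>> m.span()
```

(3, 8)

The `?` after the quantifier makes it lazy — it takes as little as possible before letting the rest of the pattern try.
Unlike `match`, `search` isn't anchored — it looks for the pattern anywhere in the string.
The match spans [3:8] → '[gbc]'.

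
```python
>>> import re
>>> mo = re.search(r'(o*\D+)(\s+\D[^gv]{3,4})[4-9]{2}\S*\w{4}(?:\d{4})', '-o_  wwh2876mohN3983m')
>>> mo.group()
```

'-o_  wwh2876mohN3983'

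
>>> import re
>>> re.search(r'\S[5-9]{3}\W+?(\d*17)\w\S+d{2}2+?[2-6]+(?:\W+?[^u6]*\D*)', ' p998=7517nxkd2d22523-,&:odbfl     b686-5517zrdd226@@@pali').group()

'b686-5517zrdd226@@@pali'

This matches a non-whitespace character, then exactly 3 of a character in [5-9], then one or more of a non-word character (lazy); then zero or more of a digit, then the literal '17' (captured); then a word character; then one or more of a non-whitespace character; then exactly 2 of the literal 'd', then one or more of a literal '2' (lazy), then one or more of a character in [2-6]; then one or more of a non-word character (lazy), then zero or more of any character except [u6], then zero or more of a non-digit (non-capturing group).
Unlike `match`, `search` isn't anchored — it looks for the pattern anywhere in the string.
The match spans [35:58] → 'b686-5517zrdd226@@@pali'.
Captured: group 1 = '5517'.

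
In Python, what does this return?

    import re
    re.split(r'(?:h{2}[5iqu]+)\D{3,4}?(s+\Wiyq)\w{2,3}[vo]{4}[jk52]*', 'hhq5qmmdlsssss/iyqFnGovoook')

['', 'sssss/iyq', 'ok']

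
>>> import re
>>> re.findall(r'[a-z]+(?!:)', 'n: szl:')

The negative lookahead/lookbehind blocks any match where the forbidden context is present.
Matches: at [3:5] → 'sz'.
No capturing groups, so `findall` returns the 1 full match string.

['sz']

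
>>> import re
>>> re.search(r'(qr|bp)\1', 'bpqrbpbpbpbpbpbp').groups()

('bp',)

After group 1 captures some text, `\1` only succeeds where that same text appears again.
Unlike `match`, `search` isn't anchored — it looks for the pattern anywhere in the string.
The match spans [4:8] → 'bpbp'.
Captured: group 1 = 'bp'.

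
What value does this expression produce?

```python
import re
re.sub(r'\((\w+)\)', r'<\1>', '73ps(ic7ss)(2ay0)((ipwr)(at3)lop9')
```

'73ps<ic7ss><2ay0>(<ipwr><at3>lop9'

The replacement refers to a captured group, so each match is rewritten using its own captured text.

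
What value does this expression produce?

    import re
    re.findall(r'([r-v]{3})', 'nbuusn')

['uus']

One capturing group, so `findall` returns just the captured substring from the one match — 1 in all.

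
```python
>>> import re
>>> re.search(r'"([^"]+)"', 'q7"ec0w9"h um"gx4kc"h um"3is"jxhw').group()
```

'"ec0w9"'

`re.search` scans for the first position where the pattern succeeds.
The match spans [2:9] → '"ec0w9"'.
Captured: group 1 = 'ec0w9'.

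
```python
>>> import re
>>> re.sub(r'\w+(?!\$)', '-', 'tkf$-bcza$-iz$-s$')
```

'-f$--a$--z$-s$'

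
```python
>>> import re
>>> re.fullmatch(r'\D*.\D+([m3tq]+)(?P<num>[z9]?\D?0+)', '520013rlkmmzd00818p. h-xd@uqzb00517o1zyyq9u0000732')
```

`fullmatch` succeeds only if the pattern covers the string from start to end.
Here the string isn't matched end-to-end, so the call returns None.

None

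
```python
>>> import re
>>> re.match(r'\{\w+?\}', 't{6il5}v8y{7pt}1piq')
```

None

`re.match` only tries the pattern at the start of the string.
Here the string doesn't start with a match, so the call returns None.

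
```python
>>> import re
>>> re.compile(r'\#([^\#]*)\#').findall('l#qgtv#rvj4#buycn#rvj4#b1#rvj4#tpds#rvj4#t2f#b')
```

['qgtv', 'buycn', 'b1', 'tpds', 't2f']

With a single group, `findall` returns only what that group captured — 5 items.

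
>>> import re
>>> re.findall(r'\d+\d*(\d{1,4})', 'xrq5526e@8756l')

This matches one or more of a digit, then zero or more of a digit; then 1 to 4 of a digit (captured).
Matches: at [3:7] match '5526', group 1 = '6'; at [9:13] match '8756', group 1 = '6'.
`findall` collects group 1 from each match (2 total).

['6', '6']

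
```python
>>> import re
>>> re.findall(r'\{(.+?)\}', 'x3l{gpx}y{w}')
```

['gpx', 'w']

Because the quantifier is non-greedy, it stops expanding at the earliest point where the rest of the pattern can succeed.
One capturing group, so `findall` returns just the captured substring from each match — 2 in all.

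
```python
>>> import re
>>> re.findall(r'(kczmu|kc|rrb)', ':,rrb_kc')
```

Scanning left to right: at [2:5] match 'rrb', group 1 = 'rrb'; at [6:8] match 'kc', group 1 = 'kc'.
With a single group, `findall` returns only what that group captured — 2 items.

['rrb', 'kc']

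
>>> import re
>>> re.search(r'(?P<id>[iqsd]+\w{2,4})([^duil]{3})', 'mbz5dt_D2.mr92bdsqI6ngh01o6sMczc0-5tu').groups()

This matches one or more of one of [iqsd], then 2 to 4 of a word character (captured as 'id'); then exactly 3 of any character except [duil] (captured).
Unlike `match`, `search` isn't anchored — it looks for the pattern anywhere in the string.
The match spans [4:12] → 'dt_D2.mr'.
Captured: group 1 = 'dt_D2', group 2 = '.mr'.

('dt_D2', '.mr')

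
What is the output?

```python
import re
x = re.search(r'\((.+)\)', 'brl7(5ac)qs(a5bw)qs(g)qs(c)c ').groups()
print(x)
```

`re.search` scans for the first position where the pattern succeeds.
The match spans [4:27] → '(5ac)qs(a5bw)qs(g)qs(c)'.
Captured: group 1 = '5ac)qs(a5bw)qs(g)qs(c'.

('5ac)qs(a5bw)qs(g)qs(c',)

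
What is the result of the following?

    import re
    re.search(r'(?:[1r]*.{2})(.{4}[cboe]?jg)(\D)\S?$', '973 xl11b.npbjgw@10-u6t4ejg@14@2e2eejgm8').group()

'14@2e2eejgm8'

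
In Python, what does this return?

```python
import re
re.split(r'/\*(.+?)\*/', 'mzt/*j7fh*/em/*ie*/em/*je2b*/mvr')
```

The `?` after the quantifier makes it lazy — it takes as little as possible before letting the rest of the pattern try.
Matches to split on: at [3:11] → '/*j7fh*/'; at [13:19] → '/*ie*/'; at [21:29] → '/*je2b*/'.
`re.split` interleaves the captured-group text with the surrounding fragments.

['mzt', 'j7fh', 'em', 'ie', 'em', 'je2b', 'mvr']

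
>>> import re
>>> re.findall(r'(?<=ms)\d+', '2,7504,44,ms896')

The lookaround is zero-width — it requires the adjacent text to match without consuming it, so the asserted text isn't part of the match.
Walking the string: at [12:15] → '896'.
Since nothing is captured, `findall` lists the 1 matched substring directly.

['896']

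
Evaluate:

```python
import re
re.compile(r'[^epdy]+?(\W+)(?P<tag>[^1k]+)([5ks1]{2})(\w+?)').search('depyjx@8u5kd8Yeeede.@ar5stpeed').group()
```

'jx@8u5kd'

This matches one or more of any character except [epdy] (lazy); then one or more of a non-word character (captured); then one or more of any character except [1k] (captured as 'tag'); then exactly 2 of one of [5ks1] (captured); then one or more of a word character (lazy) (captured).
`search` walks the string left to right and returns the first match it finds.
The match spans [4:12] → 'jx@8u5kd'.
Captured: group 1 = '@', group 2 = '8u', group 3 = '5k', group 4 = 'd'.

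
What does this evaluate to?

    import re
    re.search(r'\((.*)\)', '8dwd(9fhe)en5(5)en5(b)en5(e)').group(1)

`re.search` scans for the first position where the pattern succeeds.
The match spans [4:28] → '(9fhe)en5(5)en5(b)en5(e)'.
Captured: group 1 = '9fhe)en5(5)en5(b)en5(e'.

'9fhe)en5(5)en5(b)en5(e'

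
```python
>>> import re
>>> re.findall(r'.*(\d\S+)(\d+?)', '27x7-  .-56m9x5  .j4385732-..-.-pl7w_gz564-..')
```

[('56', '4')]

Multiple groups make `findall` return tuples — one 2-tuple for the one match.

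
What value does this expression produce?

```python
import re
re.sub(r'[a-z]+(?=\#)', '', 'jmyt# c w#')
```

'# c #'

The lookaround is zero-width — it requires the adjacent text to match without consuming it, so the asserted text isn't part of the match.
Each match is replaced by ''.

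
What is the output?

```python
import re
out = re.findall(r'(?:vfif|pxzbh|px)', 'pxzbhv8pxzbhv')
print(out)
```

['pxzbh', 'pxzbh']

`|` is ordered: at each position the engine commits to the first alternative that works.
Scanning left to right: at [0:5] → 'pxzbh'; at [7:12] → 'pxzbh'.
Since nothing is captured, `findall` lists the 2 matched substrings directly.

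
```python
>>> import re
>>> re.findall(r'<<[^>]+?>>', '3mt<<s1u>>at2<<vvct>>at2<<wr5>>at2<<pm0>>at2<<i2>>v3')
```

['<<s1u>>', '<<vvct>>', '<<wr5>>', '<<pm0>>', '<<i2>>']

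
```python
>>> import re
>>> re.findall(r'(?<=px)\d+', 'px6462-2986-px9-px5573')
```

The lookaround is zero-width — it requires the adjacent text to match without consuming it, so the asserted text isn't part of the match.
No capturing groups, so `findall` returns the 3 full match strings.

['6462', '9', '5573']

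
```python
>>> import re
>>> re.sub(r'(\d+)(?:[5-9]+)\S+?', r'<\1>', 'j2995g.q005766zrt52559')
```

'j<299>.q<00576>rt<525>'

Pattern: one or more of a digit (captured); then one or more of a character in [5-9] (non-capturing group); then one or more of a non-whitespace character (lazy).
Because the quantifier is non-greedy, it stops expanding at the earliest point where the rest of the pattern can succeed.
Matches: at [1:6] → '2995g'; at [8:15] → '005766z'; at [17:22] → '52559'.
Each match is replaced using the text its own group 1 captured.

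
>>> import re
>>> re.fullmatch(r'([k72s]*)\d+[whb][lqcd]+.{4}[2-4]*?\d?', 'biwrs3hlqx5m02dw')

The pattern matches zero or more of one of [k72s] (captured); then one or more of a digit, then one of [whb]; then one or more of one of [lqcd]; then exactly 4 of any character, then zero or more of a character in [2-4] (lazy), then optionally a digit.
`re.fullmatch` is like wrapping the pattern in `^…$` (in single-line mode).
Here the pattern can't cover the whole string, so the call returns None.

None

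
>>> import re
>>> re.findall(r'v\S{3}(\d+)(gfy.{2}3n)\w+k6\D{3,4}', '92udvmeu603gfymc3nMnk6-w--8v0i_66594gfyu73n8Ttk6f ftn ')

Pattern: the literal 'v', then exactly 3 of a non-whitespace character; then one or more of a digit (captured); then the literal 'gfy', then exactly 2 of any character, then the literal '3n' (captured); then one or more of a word character, then the literal 'k6', then 3 to 4 of a non-digit.
Walking the string: at [4:26] match 'vmeu603gfymc3nMnk6-w--', groups = ('603', 'gfymc3n'); at [27:52] match 'v0i_66594gfyu73n8Ttk6f ft', groups = ('66594', 'gfyu73n').
Multiple groups make `findall` return tuples — one 2-tuple for each match.

[('603', 'gfymc3n'), ('66594', 'gfyu73n')]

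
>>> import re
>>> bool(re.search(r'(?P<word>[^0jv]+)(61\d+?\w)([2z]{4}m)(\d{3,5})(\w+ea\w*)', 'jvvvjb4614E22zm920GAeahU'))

False

The pattern matches one or more of any character except [0jv] (captured as 'word'); then the literal '61', then one or more of a digit (lazy), then a word character (captured); then exactly 4 of one of [2z], then the literal 'm' (captured); then 3 to 5 of a digit (captured); then one or more of a word character, then the literal 'ea', then zero or more of a word character (captured).
Here the pattern never matches, so the call returns None, and `bool(None)` is False.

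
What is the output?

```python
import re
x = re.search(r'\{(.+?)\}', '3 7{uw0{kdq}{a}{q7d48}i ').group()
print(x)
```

{uw0{kdq}

`search` walks the string left to right and returns the first match it finds.
The match spans [3:12] → '{uw0{kdq}'.
Captured: group 1 = 'uw0{kdq'.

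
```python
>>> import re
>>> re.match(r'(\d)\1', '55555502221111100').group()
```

'55'

A backreference is literal: `\1` must see the identical characters the first group matched.
`re.match` only tries the pattern at the start of the string.
The match spans [0:2] → '55'.
Captured: group 1 = '5'.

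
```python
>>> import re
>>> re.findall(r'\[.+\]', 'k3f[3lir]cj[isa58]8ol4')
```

['[3lir]cj[isa58]']

With no groups in the pattern, `findall` gives back each whole match — 1 here.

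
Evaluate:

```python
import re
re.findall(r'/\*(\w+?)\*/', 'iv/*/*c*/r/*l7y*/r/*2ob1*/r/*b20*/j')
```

With a single group, `findall` returns only what that group captured — 4 items.

['c', 'l7y', '2ob1', 'b20']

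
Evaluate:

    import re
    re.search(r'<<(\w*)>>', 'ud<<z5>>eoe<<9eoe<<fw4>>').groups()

('z5',)

The match spans [2:8] → '<<z5>>'.
Captured: group 1 = 'z5'.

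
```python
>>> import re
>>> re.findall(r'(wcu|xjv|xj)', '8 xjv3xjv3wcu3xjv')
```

['xjv', 'xjv', 'wcu', 'xjv']

The regex engine tests alternatives in the order written; an earlier branch that matches wins even if a later one would match more.
Because there's exactly one group, `findall` drops the full match and keeps group 1 from each hit.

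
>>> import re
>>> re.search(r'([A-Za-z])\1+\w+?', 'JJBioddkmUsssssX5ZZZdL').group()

`\1` is not a pattern — it's the concrete string captured by group 1, re-applied verbatim.
`re.search` scans for the first position where the pattern succeeds.
The match spans [0:3] → 'JJB'.
Captured: group 1 = 'J'.

'JJB'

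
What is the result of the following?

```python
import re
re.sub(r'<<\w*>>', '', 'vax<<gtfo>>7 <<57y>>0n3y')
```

Every occurrence is swapped for ''.

'vax7 0n3y'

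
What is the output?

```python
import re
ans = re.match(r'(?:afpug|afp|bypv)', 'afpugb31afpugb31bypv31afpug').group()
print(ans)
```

The regex engine tests alternatives in the order written; an earlier branch that matches wins even if a later one would match more.
`re.match` won't scan ahead — the pattern has to work from the very first character.
The match spans [0:5] → 'afpug'.

afpug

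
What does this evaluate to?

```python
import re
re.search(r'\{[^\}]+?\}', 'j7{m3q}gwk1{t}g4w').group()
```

`search` walks the string left to right and returns the first match it finds.
The match spans [2:7] → '{m3q}'.

'{m3q}'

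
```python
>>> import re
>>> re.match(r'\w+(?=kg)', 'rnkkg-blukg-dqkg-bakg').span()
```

(0, 3)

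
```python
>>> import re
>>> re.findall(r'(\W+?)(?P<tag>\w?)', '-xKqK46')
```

[('-', 'x')]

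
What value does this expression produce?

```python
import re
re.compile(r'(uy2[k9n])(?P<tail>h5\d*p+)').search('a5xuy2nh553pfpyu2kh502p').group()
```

The match spans [3:12] → 'uy2nh553p'.

'uy2nh553p'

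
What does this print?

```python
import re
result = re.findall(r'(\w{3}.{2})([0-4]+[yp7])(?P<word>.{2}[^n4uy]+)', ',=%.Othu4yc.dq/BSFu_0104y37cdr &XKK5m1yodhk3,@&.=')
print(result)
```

Pattern: exactly 3 of a word character, then exactly 2 of any character (captured); then one or more of a character in [0-4], then one of [yp7] (captured); then exactly 2 of any character, then one or more of any character except [n4uy] (captured as 'word').
3 groups means the one result is a tuple of 3 captured strings — 1 here.

[('BSFu_', '0104y', '37cdr &XKK5m1')]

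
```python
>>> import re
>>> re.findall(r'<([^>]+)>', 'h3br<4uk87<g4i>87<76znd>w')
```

['4uk87<g4i', '76znd']

Walking the string: at [4:15] match '<4uk87<g4i>', group 1 = '4uk87<g4i'; at [17:24] match '<76znd>', group 1 = '76znd'.
Because there's exactly one group, `findall` drops the full match and keeps group 1 from each hit.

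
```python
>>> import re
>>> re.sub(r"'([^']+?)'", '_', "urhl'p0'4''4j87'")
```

Matches: at [4:8] → "'p0'"; at [10:16] → "'4j87'".
`sub` substitutes '_' at each match site.

"urhl_4'_"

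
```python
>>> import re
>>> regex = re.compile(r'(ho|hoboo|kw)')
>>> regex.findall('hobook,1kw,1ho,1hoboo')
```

['ho', 'kw', 'ho', 'ho']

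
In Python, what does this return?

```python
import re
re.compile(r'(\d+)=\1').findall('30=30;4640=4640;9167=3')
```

After group 1 captures some text, `\1` only succeeds where that same text appears again.
Scanning left to right: at [0:5] match '30=30', group 1 = '30'; at [6:15] match '4640=4640', group 1 = '4640'.
`findall` collects group 1 from each match (2 total).

['30', '4640']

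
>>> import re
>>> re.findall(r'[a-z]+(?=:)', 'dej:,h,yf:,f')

['dej', 'yf']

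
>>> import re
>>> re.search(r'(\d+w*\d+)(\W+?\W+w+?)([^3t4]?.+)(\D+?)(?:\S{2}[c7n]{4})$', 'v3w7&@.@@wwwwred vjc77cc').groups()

The match spans [1:24] → '3w7&@.@@wwwwred vjc77cc'.
Captured: group 1 = '3w7', group 2 = '&@.@@w', group 3 = 'wwwred ', group 4 = 'v'.

('3w7', '&@.@@w', 'wwwred ', 'v')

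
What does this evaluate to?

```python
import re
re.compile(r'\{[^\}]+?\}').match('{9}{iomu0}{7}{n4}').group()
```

'{9}'

`match` is anchored at position 0; if the pattern doesn't fit there, it returns None.
The match spans [0:3] → '{9}'.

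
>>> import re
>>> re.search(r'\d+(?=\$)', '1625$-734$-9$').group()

Because the assertion is zero-width, the text it checks is not consumed and won't appear in the result.
The match spans [0:4] → '1625'.

'1625'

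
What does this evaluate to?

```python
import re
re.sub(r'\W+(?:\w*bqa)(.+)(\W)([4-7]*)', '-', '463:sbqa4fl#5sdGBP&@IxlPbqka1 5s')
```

This matches one or more of a non-word character; then zero or more of a word character, then the literal 'bqa' (non-capturing group); then one or more of any character (captured); then a non-word character (captured); then zero or more of a character in [4-7] (captured).
Matches: at [3:31] → ':sbqa4fl#5sdGBP&@IxlPbqka1 5'.
`sub` substitutes '-' at each match site.

'463-s'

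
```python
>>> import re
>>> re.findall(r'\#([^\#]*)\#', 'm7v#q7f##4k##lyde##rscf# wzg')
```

['q7f', '4k', 'lyde', 'rscf']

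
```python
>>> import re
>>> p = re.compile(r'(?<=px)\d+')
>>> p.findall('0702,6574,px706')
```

Lookahead/lookbehind check context without consuming it, so the matched span excludes the asserted characters.
Since nothing is captured, `findall` lists the 1 matched substring directly.

['706']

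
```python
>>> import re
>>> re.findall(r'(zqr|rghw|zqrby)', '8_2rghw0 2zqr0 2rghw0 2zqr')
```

Walking the string: at [3:7] match 'rghw', group 1 = 'rghw'; at [10:13] match 'zqr', group 1 = 'zqr'; at [16:20] match 'rghw', group 1 = 'rghw'; at [23:26] match 'zqr', group 1 = 'zqr'.
With a single group, `findall` returns only what that group captured — 4 items.

['rghw', 'zqr', 'rghw', 'zqr']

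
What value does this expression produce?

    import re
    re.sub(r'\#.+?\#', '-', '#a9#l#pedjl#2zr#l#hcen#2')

'-l-2zr-hcen#2'

Matches: at [0:4] → '#a9#'; at [5:12] → '#pedjl#'; at [15:18] → '#l#'.
Every occurrence is swapped for '-'.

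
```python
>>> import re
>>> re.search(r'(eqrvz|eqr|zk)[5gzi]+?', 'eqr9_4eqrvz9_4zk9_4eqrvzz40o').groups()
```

('eqrvz',)

Unlike `match`, `search` isn't anchored — it looks for the pattern anywhere in the string.
The match spans [19:25] → 'eqrvzz'.
Captured: group 1 = 'eqrvz'.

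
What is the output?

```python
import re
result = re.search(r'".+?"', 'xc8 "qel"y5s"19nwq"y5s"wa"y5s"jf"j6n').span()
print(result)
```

(4, 9)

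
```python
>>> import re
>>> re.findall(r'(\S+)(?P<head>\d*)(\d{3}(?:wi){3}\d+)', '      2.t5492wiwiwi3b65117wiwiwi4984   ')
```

[('2.t5492wiwiwi3b65', '', '117wiwiwi4984')]

The pattern matches one or more of a non-whitespace character (captured); then zero or more of a digit (captured as 'head'); then exactly 3 of a digit, then the literal 'wi' repeated 3 times, then one or more of a digit (captured).
Scanning left to right: at [6:36] match '2.t5492wiwiwi3b65117wiwiwi4984', groups = ('2.t5492wiwiwi3b65', '', '117wiwiwi4984').
3 groups means the one result is a tuple of 3 captured strings — 1 here.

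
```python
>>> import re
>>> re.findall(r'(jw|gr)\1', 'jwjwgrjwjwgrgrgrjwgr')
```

['jw', 'jw', 'gr']

A backreference is literal: `\1` must see the identical characters the first group matched.
One capturing group, so `findall` returns just the captured substring from each match — 3 in all.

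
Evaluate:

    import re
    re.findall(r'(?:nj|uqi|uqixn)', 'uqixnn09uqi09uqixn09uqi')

Alternation tries branches left to right and keeps the first one that lets the overall match succeed at that position.
Matches: at [0:3] → 'uqi'; at [8:11] → 'uqi'; at [13:16] → 'uqi'; at [20:23] → 'uqi'.
With no groups in the pattern, `findall` gives back each whole match — 4 here.

['uqi', 'uqi', 'uqi', 'uqi']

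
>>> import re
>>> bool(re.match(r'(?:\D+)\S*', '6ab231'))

The pattern matches one or more of a non-digit (non-capturing group); then zero or more of a non-whitespace character.
`re.match` only tries the pattern at the start of the string.
Here the string doesn't start with a match, so the call returns None, and `bool(None)` is False.

False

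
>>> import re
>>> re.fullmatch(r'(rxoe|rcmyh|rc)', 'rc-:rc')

`re.fullmatch` requires the pattern to consume the entire string.
Here there's no way to consume every character, so the call returns None.

None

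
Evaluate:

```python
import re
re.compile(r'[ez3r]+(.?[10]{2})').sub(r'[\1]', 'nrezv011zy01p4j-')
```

'n[v01]1[y01]p4j-'

Each match is replaced using the text its own group 1 captured.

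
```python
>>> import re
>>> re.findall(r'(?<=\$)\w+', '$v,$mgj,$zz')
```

Because the assertion is zero-width, the text it checks is not consumed and won't appear in the result.
`findall` yields the raw match text (3 of them) because the pattern has no groups.

['v', 'mgj', 'zz']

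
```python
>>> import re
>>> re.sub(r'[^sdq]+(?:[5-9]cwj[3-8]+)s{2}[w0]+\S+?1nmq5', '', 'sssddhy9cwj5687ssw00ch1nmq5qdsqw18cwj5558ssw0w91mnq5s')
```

'sssddqdsqw18cwj5558ssw0w91mnq5s'

Pattern: one or more of any character except [sdq]; then a character in [5-9], then the literal 'cwj', then one or more of a character in [3-8] (non-capturing group); then exactly 2 of a literal 's', then one or more of one of [w0], then one or more of a non-whitespace character (lazy); then the literal '1n', then the literal 'mq5'.
Matches: at [5:27] → 'hy9cwj5687ssw00ch1nmq5'.
`sub` substitutes '' at each match site.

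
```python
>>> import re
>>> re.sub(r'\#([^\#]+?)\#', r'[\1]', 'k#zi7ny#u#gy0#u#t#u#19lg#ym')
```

Matches: at [1:8] → '#zi7ny#'; at [9:14] → '#gy0#'; at [15:18] → '#t#'; at [19:25] → '#19lg#'.
`\1` in the replacement pulls in group 1's text for each match.

'k[zi7ny]u[gy0]u[t]u[19lg]ym'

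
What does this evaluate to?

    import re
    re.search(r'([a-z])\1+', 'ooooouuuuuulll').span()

A backreference is literal: `\1` must see the identical characters the first group matched.
The match spans [0:5] → 'ooooo'.

(0, 5)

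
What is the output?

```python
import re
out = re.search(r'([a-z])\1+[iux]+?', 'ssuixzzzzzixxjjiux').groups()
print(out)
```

('s',)

`\1` has to match the exact text group 1 already captured.
`re.search` tries every starting position until one works.
The match spans [0:3] → 'ssu'.
Captured: group 1 = 's'.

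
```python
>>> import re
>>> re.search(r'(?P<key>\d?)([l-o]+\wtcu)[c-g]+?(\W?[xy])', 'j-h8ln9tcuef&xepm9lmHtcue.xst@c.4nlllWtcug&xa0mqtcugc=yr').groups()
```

This matches optionally a digit (captured as 'key'); then one or more of a character in [l-o], then a word character, then the literal 'tcu' (captured); then one or more of a character in [c-g] (lazy); then optionally a non-word character, then one of [xy] (captured).
`re.search` tries every starting position until one works.
The match spans [3:14] → '8ln9tcuef&x'.
Captured: group 1 = '8', group 2 = 'ln9tcu', group 3 = '&x'.

('8', 'ln9tcu', '&x')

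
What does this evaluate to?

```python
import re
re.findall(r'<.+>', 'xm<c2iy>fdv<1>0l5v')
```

Matches: at [2:14] → '<c2iy>fdv<1>'.
With no groups in the pattern, `findall` gives back each whole match — 1 here.

['<c2iy>fdv<1>']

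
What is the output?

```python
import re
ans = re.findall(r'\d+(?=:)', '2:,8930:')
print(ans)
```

['2', '8930']

The `(?=…)`/`(?<=…)` assertion just peeks at neighbouring text; it doesn't advance the match position.
`findall` yields the raw match text (2 of them) because the pattern has no groups.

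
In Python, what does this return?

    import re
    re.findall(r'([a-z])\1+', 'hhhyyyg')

['h', 'y']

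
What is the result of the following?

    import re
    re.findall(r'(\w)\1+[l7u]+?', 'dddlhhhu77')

`\1` has to match the exact text group 1 already captured.
Matches: at [0:4] match 'dddl', group 1 = 'd'; at [4:8] match 'hhhu', group 1 = 'h'.
Because there's exactly one group, `findall` drops the full match and keeps group 1 from each hit.

['d', 'h']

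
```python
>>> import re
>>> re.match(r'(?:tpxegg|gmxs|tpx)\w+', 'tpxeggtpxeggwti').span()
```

(0, 15)

`re.match` won't scan ahead — the pattern has to work from the very first character.
The match spans [0:15] → 'tpxeggtpxeggwti'.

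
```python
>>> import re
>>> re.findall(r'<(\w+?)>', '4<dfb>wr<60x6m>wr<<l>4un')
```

['dfb', '60x6m', 'l']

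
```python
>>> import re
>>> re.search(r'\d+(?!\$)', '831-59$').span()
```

(0, 3)

A negative assertion filters positions out without eating any characters.
`re.search` scans for the first position where the pattern succeeds.
The match spans [0:3] → '831'.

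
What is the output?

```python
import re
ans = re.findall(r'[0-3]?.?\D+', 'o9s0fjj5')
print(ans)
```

['o', '9s', '0fjj']

This matches optionally a character in [0-3], then optionally any character; then one or more of a non-digit.
Walking the string: at [0:1] → 'o'; at [1:3] → '9s'; at [3:7] → '0fjj'.
`findall` yields the raw match text (3 of them) because the pattern has no groups.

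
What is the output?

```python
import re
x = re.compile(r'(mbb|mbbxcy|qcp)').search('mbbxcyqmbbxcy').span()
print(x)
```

(0, 3)

The regex engine tests alternatives in the order written; an earlier branch that matches wins even if a later one would match more.
`re.search` tries every starting position until one works.
The match spans [0:3] → 'mbb'.
Captured: group 1 = 'mbb'.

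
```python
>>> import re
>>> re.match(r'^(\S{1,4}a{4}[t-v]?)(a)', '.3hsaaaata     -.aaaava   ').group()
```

The pattern matches anchored at the start of the string; then 1 to 4 of a non-whitespace character, then exactly 4 of the literal 'a', then optionally a character in [t-v] (captured); then a literal 'a' (captured).
`re.match` won't scan ahead — the pattern has to work from the very first character.
The match spans [0:10] → '.3hsaaaata'.
Captured: group 1 = '.3hsaaaat', group 2 = 'a'.

'.3hsaaaata'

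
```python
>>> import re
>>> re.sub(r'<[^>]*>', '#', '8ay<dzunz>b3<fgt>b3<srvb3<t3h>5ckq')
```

'8ay#b3#b3#5ckq'

Every occurrence is swapped for '#'.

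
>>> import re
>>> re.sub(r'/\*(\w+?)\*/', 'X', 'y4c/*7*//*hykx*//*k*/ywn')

'y4cXXXywn'

`sub` substitutes 'X' at each match site.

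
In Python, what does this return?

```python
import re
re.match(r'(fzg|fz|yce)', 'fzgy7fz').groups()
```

Branches in `(...|...)` are attempted left-to-right; the first branch that allows the whole pattern to succeed is taken.
`match` is anchored at position 0; if the pattern doesn't fit there, it returns None.
The match spans [0:3] → 'fzg'.
Captured: group 1 = 'fzg'.

('fzg',)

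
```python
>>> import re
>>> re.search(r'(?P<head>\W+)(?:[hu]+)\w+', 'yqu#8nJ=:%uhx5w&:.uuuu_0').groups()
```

The match spans [7:15] → '=:%uhx5w'.
Captured: group 1 = '=:%'.

('=:%',)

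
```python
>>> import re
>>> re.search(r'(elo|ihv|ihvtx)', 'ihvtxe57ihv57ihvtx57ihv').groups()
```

Alternation tries branches left to right and keeps the first one that lets the overall match succeed at that position.
`search` walks the string left to right and returns the first match it finds.
The match spans [0:3] → 'ihv'.
Captured: group 1 = 'ihv'.

('ihv',)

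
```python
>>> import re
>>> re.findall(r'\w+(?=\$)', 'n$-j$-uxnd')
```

['n', 'j']

The positive lookaround only admits positions where the adjacent text matches; those characters stay outside the span.
Matches: at [0:1] → 'n'; at [3:4] → 'j'.
`findall` yields the raw match text (2 of them) because the pattern has no groups.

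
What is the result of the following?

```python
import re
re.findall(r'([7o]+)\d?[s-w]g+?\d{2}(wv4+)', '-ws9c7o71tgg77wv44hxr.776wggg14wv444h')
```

This matches one or more of one of [7o] (captured); then optionally a digit, then a character in [s-w]; then one or more of a literal 'g' (lazy), then exactly 2 of a digit; then the literal 'wv', then one or more of the literal '4' (captured).
Scanning left to right: at [5:18] match '7o71tgg77wv44', groups = ('7o7', 'wv44'); at [22:36] match '776wggg14wv444', groups = ('77', 'wv444').
`findall` packs the 2 group values into a tuple for every match.

[('7o7', 'wv44'), ('77', 'wv444')]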